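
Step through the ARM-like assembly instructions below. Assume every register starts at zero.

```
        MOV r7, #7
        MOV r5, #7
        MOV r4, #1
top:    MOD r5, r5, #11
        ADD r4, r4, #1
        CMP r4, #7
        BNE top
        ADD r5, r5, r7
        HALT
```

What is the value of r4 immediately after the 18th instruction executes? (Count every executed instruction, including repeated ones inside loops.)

5

after MOV r7, #7: r7=7
after MOV r5, #7: r5=7
after MOV r4, #1: r4=1
after MOD r5, r5, #11: r5=7%11=7
after ADD r4, r4, #1: r4=1+1=2
CMP r4, #7  (cmp 2,7)
BNE top: taken
after MOD r5, r5, #11: r5=7%11=7
after ADD r4, r4, #1: r4=2+1=3
CMP r4, #7  (cmp 3,7)
BNE top: taken
after MOD r5, r5, #11: r5=7%11=7
after ADD r4, r4, #1: r4=3+1=4
CMP r4, #7  (cmp 4,7)
BNE top: taken
after MOD r5, r5, #11: r5=7%11=7
after ADD r4, r4, #1: r4=4+1=5
CMP r4, #7  (cmp 5,7)
After step 18: r4 = 5.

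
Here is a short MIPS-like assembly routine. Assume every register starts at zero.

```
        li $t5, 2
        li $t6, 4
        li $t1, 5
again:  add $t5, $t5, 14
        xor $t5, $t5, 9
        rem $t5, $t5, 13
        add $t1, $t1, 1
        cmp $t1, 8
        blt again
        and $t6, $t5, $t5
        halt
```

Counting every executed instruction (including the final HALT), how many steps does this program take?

li $t5, 2 → $t5=2
li $t6, 4 → $t6=4
li $t1, 5 → $t1=5
add $t5, $t5, 14 → $t5=2+14=16
xor $t5, $t5, 9 → $t5=16^9=25
rem $t5, $t5, 13 → $t5=25%13=12
add $t1, $t1, 1 → $t1=5+1=6
cmp $t1, 8  (cmp 6,8)
blt again: taken
add $t5, $t5, 14 → $t5=12+14=26
xor $t5, $t5, 9 → $t5=26^9=19
rem $t5, $t5, 13 → $t5=19%13=6
add $t1, $t1, 1 → $t1=6+1=7
cmp $t1, 8  (cmp 7,8)
blt again: taken
add $t5, $t5, 14 → $t5=6+14=20
xor $t5, $t5, 9 → $t5=20^9=29
rem $t5, $t5, 13 → $t5=29%13=3
add $t1, $t1, 1 → $t1=7+1=8
cmp $t1, 8  (cmp 8,8)
blt again: not taken
and $t6, $t5, $t5 → $t6=3&3=3
halt.
Total executed instructions: 23.

23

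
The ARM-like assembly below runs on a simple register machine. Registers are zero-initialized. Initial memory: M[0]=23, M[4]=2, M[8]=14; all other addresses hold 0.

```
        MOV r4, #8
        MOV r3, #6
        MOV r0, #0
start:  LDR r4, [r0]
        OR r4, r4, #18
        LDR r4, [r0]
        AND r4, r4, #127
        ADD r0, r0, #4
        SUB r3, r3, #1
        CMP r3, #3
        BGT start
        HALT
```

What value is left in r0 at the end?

12

r4=8
r3=6
r0=0
r4=M[0]=23
r4=23|18=23
r4=M[0]=23
r4=23&127=23
r0=0+4=4
r3=6-1=5
CMP r3, #3  (cmp 5,3)
BGT start: taken
r4=M[4]=2
r4=2|18=18
r4=M[4]=2
r4=2&127=2
r0=4+4=8
r3=5-1=4
CMP r3, #3  (cmp 4,3)
BGT start: taken
r4=M[8]=14
r4=14|18=30
r4=M[8]=14
r4=14&127=14
r0=8+4=12
r3=4-1=3
CMP r3, #3  (cmp 3,3)
BGT start: not taken
halt.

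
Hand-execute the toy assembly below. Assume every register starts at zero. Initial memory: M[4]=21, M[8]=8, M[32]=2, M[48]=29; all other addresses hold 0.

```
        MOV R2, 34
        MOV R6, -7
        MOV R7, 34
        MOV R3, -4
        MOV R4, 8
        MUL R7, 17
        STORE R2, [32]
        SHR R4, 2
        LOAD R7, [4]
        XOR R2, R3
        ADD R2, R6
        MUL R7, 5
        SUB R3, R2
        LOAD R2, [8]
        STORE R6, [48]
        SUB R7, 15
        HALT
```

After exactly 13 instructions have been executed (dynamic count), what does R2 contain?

-41

R2=34
R6=-7
R7=34
R3=-4
R4=8
R7=34*17=578
STORE R2, [32] → M[32]=34
R4=8>>2=2
R7=M[4]=21
R2=34^(-4)=-34
R2=(-34)+(-7)=-41
R7=21*5=105
R3=(-4)-(-41)=37
After step 13: R2 = -41.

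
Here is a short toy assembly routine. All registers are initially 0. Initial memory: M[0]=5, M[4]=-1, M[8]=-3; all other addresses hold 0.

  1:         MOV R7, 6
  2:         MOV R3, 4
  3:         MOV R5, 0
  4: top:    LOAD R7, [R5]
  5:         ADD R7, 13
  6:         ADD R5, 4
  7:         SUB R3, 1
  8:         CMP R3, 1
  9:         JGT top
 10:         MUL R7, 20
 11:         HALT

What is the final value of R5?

after MOV R7, 6: R7=6
after MOV R3, 4: R3=4
after MOV R5, 0: R5=0
after LOAD R7, [R5]: R7=M[0]=5
after ADD R7, 13: R7=5+13=18
after ADD R5, 4: R5=0+4=4
after SUB R3, 1: R3=4-1=3
CMP R3, 1  (cmp 3,1)
JGT top: taken
after LOAD R7, [R5]: R7=M[4]=-1
after ADD R7, 13: R7=(-1)+13=12
after ADD R5, 4: R5=4+4=8
after SUB R3, 1: R3=3-1=2
CMP R3, 1  (cmp 2,1)
JGT top: taken
after LOAD R7, [R5]: R7=M[8]=-3
after ADD R7, 13: R7=(-3)+13=10
after ADD R5, 4: R5=8+4=12
after SUB R3, 1: R3=2-1=1
CMP R3, 1  (cmp 1,1)
JGT top: not taken
after MUL R7, 20: R7=10*20=200
halt.

12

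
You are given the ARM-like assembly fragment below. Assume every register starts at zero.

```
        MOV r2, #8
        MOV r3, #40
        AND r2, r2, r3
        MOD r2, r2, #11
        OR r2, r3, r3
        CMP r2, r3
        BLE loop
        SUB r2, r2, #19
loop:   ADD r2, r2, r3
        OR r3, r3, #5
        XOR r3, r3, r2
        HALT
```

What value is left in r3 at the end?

125

r2=8
r3=40
r2=8&40=8
r2=8%11=8
r2=40|40=40
CMP r2, r3  (cmp 40,40)
BLE loop: taken
r2=40+40=80
r3=40|5=45
r3=45^80=125
halt.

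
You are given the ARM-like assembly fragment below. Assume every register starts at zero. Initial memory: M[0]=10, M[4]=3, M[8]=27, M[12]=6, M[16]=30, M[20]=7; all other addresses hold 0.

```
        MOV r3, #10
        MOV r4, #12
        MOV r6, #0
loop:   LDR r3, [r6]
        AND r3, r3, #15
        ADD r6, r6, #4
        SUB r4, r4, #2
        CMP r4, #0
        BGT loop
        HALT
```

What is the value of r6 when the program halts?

MOV r3, #10 → r3=10
MOV r4, #12 → r4=12
MOV r6, #0 → r6=0
LDR r3, [r6] → r3=M[0]=10
AND r3, r3, #15 → r3=10&15=10
ADD r6, r6, #4 → r6=0+4=4
SUB r4, r4, #2 → r4=12-2=10
CMP r4, #0  (cmp 10,0)
BGT loop: taken
LDR r3, [r6] → r3=M[4]=3
AND r3, r3, #15 → r3=3&15=3
ADD r6, r6, #4 → r6=4+4=8
SUB r4, r4, #2 → r4=10-2=8
CMP r4, #0  (cmp 8,0)
BGT loop: taken
LDR r3, [r6] → r3=M[8]=27
AND r3, r3, #15 → r3=27&15=11
ADD r6, r6, #4 → r6=8+4=12
SUB r4, r4, #2 → r4=8-2=6
CMP r4, #0  (cmp 6,0)
BGT loop: taken
LDR r3, [r6] → r3=M[12]=6
AND r3, r3, #15 → r3=6&15=6
ADD r6, r6, #4 → r6=12+4=16
SUB r4, r4, #2 → r4=6-2=4
CMP r4, #0  (cmp 4,0)
BGT loop: taken
LDR r3, [r6] → r3=M[16]=30
AND r3, r3, #15 → r3=30&15=14
ADD r6, r6, #4 → r6=16+4=20
SUB r4, r4, #2 → r4=4-2=2
CMP r4, #0  (cmp 2,0)
BGT loop: taken
LDR r3, [r6] → r3=M[20]=7
AND r3, r3, #15 → r3=7&15=7
ADD r6, r6, #4 → r6=20+4=24
SUB r4, r4, #2 → r4=2-2=0
CMP r4, #0  (cmp 0,0)
BGT loop: not taken
halt.

24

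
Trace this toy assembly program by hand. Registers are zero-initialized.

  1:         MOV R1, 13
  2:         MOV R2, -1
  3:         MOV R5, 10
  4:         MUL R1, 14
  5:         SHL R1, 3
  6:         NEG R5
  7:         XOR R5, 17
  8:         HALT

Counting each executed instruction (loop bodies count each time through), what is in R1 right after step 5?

1456

R1=13
R2=-1
R5=10
R1=13*14=182
R1=182<<3=1456
After step 5: R1 = 1456.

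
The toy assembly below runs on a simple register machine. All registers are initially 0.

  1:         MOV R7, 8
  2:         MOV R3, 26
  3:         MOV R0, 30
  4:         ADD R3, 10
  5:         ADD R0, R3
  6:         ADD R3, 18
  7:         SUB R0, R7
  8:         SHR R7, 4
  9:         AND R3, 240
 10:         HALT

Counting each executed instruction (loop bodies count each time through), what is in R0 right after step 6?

MOV R7, 8 → R7=8
MOV R3, 26 → R3=26
MOV R0, 30 → R0=30
ADD R3, 10 → R3=26+10=36
ADD R0, R3 → R0=30+36=66
ADD R3, 18 → R3=36+18=54
After step 6: R0 = 66.

66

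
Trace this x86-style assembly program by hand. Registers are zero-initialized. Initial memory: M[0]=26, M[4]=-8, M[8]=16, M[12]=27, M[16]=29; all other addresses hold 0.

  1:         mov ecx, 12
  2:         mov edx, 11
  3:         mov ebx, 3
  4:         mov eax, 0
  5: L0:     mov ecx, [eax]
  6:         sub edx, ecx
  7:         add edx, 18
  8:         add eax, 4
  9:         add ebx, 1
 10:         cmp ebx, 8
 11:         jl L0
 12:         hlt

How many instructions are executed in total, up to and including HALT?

40

mov ecx, 12 → ecx=12
mov edx, 11 → edx=11
mov ebx, 3 → ebx=3
mov eax, 0 → eax=0
mov ecx, [eax] → ecx=M[0]=26
sub edx, ecx → edx=11-26=-15
add edx, 18 → edx=(-15)+18=3
add eax, 4 → eax=0+4=4
add ebx, 1 → ebx=3+1=4
cmp ebx, 8  (cmp 4,8)
jl L0: taken
mov ecx, [eax] → ecx=M[4]=-8
sub edx, ecx → edx=3-(-8)=11
add edx, 18 → edx=11+18=29
add eax, 4 → eax=4+4=8
add ebx, 1 → ebx=4+1=5
cmp ebx, 8  (cmp 5,8)
jl L0: taken
mov ecx, [eax] → ecx=M[8]=16
sub edx, ecx → edx=29-16=13
add edx, 18 → edx=13+18=31
add eax, 4 → eax=8+4=12
add ebx, 1 → ebx=5+1=6
cmp ebx, 8  (cmp 6,8)
jl L0: taken
mov ecx, [eax] → ecx=M[12]=27
sub edx, ecx → edx=31-27=4
add edx, 18 → edx=4+18=22
add eax, 4 → eax=12+4=16
add ebx, 1 → ebx=6+1=7
cmp ebx, 8  (cmp 7,8)
jl L0: taken
mov ecx, [eax] → ecx=M[16]=29
sub edx, ecx → edx=22-29=-7
add edx, 18 → edx=(-7)+18=11
add eax, 4 → eax=16+4=20
add ebx, 1 → ebx=7+1=8
cmp ebx, 8  (cmp 8,8)
jl L0: not taken
halt.
Total executed instructions: 40.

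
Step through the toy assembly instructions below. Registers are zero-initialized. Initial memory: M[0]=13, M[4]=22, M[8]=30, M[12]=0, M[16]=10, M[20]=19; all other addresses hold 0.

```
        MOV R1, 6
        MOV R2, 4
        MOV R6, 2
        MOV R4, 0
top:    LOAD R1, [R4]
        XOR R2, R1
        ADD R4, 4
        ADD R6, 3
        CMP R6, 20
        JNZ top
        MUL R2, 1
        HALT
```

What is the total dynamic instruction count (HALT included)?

42

after MOV R1, 6: R1=6
after MOV R2, 4: R2=4
after MOV R6, 2: R6=2
after MOV R4, 0: R4=0
after LOAD R1, [R4]: R1=M[0]=13
after XOR R2, R1: R2=4^13=9
after ADD R4, 4: R4=0+4=4
after ADD R6, 3: R6=2+3=5
CMP R6, 20  (cmp 5,20)
JNZ top: taken
after LOAD R1, [R4]: R1=M[4]=22
after XOR R2, R1: R2=9^22=31
after ADD R4, 4: R4=4+4=8
after ADD R6, 3: R6=5+3=8
CMP R6, 20  (cmp 8,20)
JNZ top: taken
after LOAD R1, [R4]: R1=M[8]=30
after XOR R2, R1: R2=31^30=1
after ADD R4, 4: R4=8+4=12
after ADD R6, 3: R6=8+3=11
CMP R6, 20  (cmp 11,20)
JNZ top: taken
after LOAD R1, [R4]: R1=M[12]=0
after XOR R2, R1: R2=1^0=1
after ADD R4, 4: R4=12+4=16
after ADD R6, 3: R6=11+3=14
CMP R6, 20  (cmp 14,20)
JNZ top: taken
after LOAD R1, [R4]: R1=M[16]=10
after XOR R2, R1: R2=1^10=11
after ADD R4, 4: R4=16+4=20
after ADD R6, 3: R6=14+3=17
CMP R6, 20  (cmp 17,20)
JNZ top: taken
after LOAD R1, [R4]: R1=M[20]=19
after XOR R2, R1: R2=11^19=24
after ADD R4, 4: R4=20+4=24
after ADD R6, 3: R6=17+3=20
CMP R6, 20  (cmp 20,20)
JNZ top: not taken
after MUL R2, 1: R2=24*1=24
halt.
Total executed instructions: 42.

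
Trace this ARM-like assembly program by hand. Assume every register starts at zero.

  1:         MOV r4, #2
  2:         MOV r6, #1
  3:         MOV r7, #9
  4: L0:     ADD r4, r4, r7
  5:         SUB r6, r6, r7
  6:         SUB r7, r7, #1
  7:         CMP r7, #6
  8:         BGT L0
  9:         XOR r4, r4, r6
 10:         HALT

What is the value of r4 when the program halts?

after MOV r4, #2: r4=2
after MOV r6, #1: r6=1
after MOV r7, #9: r7=9
after ADD r4, r4, r7: r4=2+9=11
after SUB r6, r6, r7: r6=1-9=-8
after SUB r7, r7, #1: r7=9-1=8
CMP r7, #6  (cmp 8,6)
BGT L0: taken
after ADD r4, r4, r7: r4=11+8=19
after SUB r6, r6, r7: r6=(-8)-8=-16
after SUB r7, r7, #1: r7=8-1=7
CMP r7, #6  (cmp 7,6)
BGT L0: taken
after ADD r4, r4, r7: r4=19+7=26
after SUB r6, r6, r7: r6=(-16)-7=-23
after SUB r7, r7, #1: r7=7-1=6
CMP r7, #6  (cmp 6,6)
BGT L0: not taken
after XOR r4, r4, r6: r4=26^(-23)=-13
halt.

-13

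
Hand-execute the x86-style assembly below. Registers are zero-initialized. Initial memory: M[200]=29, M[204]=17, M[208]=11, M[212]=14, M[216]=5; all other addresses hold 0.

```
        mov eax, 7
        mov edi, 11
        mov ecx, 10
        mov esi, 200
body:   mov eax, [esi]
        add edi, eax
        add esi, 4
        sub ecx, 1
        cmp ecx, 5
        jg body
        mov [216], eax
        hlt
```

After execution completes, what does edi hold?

mov eax, 7 → eax=7
mov edi, 11 → edi=11
mov ecx, 10 → ecx=10
mov esi, 200 → esi=200
mov eax, [esi] → eax=M[200]=29
add edi, eax → edi=11+29=40
add esi, 4 → esi=200+4=204
sub ecx, 1 → ecx=10-1=9
cmp ecx, 5  (cmp 9,5)
jg body: taken
mov eax, [esi] → eax=M[204]=17
add edi, eax → edi=40+17=57
add esi, 4 → esi=204+4=208
sub ecx, 1 → ecx=9-1=8
cmp ecx, 5  (cmp 8,5)
jg body: taken
mov eax, [esi] → eax=M[208]=11
add edi, eax → edi=57+11=68
add esi, 4 → esi=208+4=212
sub ecx, 1 → ecx=8-1=7
cmp ecx, 5  (cmp 7,5)
jg body: taken
mov eax, [esi] → eax=M[212]=14
add edi, eax → edi=68+14=82
add esi, 4 → esi=212+4=216
sub ecx, 1 → ecx=7-1=6
cmp ecx, 5  (cmp 6,5)
jg body: taken
mov eax, [esi] → eax=M[216]=5
add edi, eax → edi=82+5=87
add esi, 4 → esi=216+4=220
sub ecx, 1 → ecx=6-1=5
cmp ecx, 5  (cmp 5,5)
jg body: not taken
mov [216], eax → M[216]=5
halt.

87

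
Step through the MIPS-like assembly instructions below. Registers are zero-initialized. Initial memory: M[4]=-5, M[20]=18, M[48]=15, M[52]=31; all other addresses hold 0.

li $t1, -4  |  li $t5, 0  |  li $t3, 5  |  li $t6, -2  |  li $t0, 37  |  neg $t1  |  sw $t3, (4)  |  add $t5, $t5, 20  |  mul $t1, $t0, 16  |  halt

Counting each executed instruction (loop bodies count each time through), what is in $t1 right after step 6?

4

li $t1, -4 → $t1=-4
li $t5, 0 → $t5=0
li $t3, 5 → $t3=5
li $t6, -2 → $t6=-2
li $t0, 37 → $t0=37
neg $t1 → $t1=-(-4)=4
After step 6: $t1 = 4.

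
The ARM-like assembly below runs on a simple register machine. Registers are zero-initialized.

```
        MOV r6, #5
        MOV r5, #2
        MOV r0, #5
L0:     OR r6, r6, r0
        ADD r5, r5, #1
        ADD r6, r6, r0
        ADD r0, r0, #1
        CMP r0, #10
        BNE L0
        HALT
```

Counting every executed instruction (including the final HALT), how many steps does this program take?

MOV r6, #5 → r6=5
MOV r5, #2 → r5=2
MOV r0, #5 → r0=5
OR r6, r6, r0 → r6=5|5=5
ADD r5, r5, #1 → r5=2+1=3
ADD r6, r6, r0 → r6=5+5=10
ADD r0, r0, #1 → r0=5+1=6
CMP r0, #10  (cmp 6,10)
BNE L0: taken
OR r6, r6, r0 → r6=10|6=14
ADD r5, r5, #1 → r5=3+1=4
ADD r6, r6, r0 → r6=14+6=20
ADD r0, r0, #1 → r0=6+1=7
CMP r0, #10  (cmp 7,10)
BNE L0: taken
OR r6, r6, r0 → r6=20|7=23
ADD r5, r5, #1 → r5=4+1=5
ADD r6, r6, r0 → r6=23+7=30
ADD r0, r0, #1 → r0=7+1=8
CMP r0, #10  (cmp 8,10)
BNE L0: taken
OR r6, r6, r0 → r6=30|8=30
ADD r5, r5, #1 → r5=5+1=6
ADD r6, r6, r0 → r6=30+8=38
ADD r0, r0, #1 → r0=8+1=9
CMP r0, #10  (cmp 9,10)
BNE L0: taken
OR r6, r6, r0 → r6=38|9=47
ADD r5, r5, #1 → r5=6+1=7
ADD r6, r6, r0 → r6=47+9=56
ADD r0, r0, #1 → r0=9+1=10
CMP r0, #10  (cmp 10,10)
BNE L0: not taken
halt.
Total executed instructions: 34.

34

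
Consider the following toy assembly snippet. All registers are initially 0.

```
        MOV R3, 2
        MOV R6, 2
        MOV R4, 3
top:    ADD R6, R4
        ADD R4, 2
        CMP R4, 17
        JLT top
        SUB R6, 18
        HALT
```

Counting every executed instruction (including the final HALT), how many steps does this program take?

after MOV R3, 2: R3=2
after MOV R6, 2: R6=2
after MOV R4, 3: R4=3
after ADD R6, R4: R6=2+3=5
after ADD R4, 2: R4=3+2=5
CMP R4, 17  (cmp 5,17)
JLT top: taken
after ADD R6, R4: R6=5+5=10
after ADD R4, 2: R4=5+2=7
CMP R4, 17  (cmp 7,17)
JLT top: taken
after ADD R6, R4: R6=10+7=17
after ADD R4, 2: R4=7+2=9
CMP R4, 17  (cmp 9,17)
JLT top: taken
after ADD R6, R4: R6=17+9=26
after ADD R4, 2: R4=9+2=11
CMP R4, 17  (cmp 11,17)
JLT top: taken
after ADD R6, R4: R6=26+11=37
after ADD R4, 2: R4=11+2=13
CMP R4, 17  (cmp 13,17)
JLT top: taken
after ADD R6, R4: R6=37+13=50
after ADD R4, 2: R4=13+2=15
CMP R4, 17  (cmp 15,17)
JLT top: taken
after ADD R6, R4: R6=50+15=65
after ADD R4, 2: R4=15+2=17
CMP R4, 17  (cmp 17,17)
JLT top: not taken
after SUB R6, 18: R6=65-18=47
halt.
Total executed instructions: 33.

33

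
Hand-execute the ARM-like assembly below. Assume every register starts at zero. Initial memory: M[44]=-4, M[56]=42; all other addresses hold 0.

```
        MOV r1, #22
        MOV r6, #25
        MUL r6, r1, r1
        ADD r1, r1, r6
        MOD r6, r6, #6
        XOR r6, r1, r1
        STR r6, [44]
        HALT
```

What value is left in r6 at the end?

MOV r1, #22 → r1=22
MOV r6, #25 → r6=25
MUL r6, r1, r1 → r6=22*22=484
ADD r1, r1, r6 → r1=22+484=506
MOD r6, r6, #6 → r6=484%6=4
XOR r6, r1, r1 → r6=506^506=0
STR r6, [44] → M[44]=0
halt.

0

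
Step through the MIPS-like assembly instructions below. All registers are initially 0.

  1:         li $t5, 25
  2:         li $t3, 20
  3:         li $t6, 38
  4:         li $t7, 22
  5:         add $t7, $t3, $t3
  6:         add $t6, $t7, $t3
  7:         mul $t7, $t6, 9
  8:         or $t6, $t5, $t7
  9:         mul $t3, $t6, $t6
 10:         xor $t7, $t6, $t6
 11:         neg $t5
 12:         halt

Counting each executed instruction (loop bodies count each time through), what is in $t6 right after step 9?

$t5=25
$t3=20
$t6=38
$t7=22
$t7=20+20=40
$t6=40+20=60
$t7=60*9=540
$t6=25|540=541
$t3=541*541=292681
After step 9: $t6 = 541.

541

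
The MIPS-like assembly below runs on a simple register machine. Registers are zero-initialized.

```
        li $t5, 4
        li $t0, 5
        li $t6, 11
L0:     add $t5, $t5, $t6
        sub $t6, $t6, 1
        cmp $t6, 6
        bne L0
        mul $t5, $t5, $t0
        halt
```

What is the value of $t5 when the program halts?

245

after li $t5, 4: $t5=4
after li $t0, 5: $t0=5
after li $t6, 11: $t6=11
after add $t5, $t5, $t6: $t5=4+11=15
after sub $t6, $t6, 1: $t6=11-1=10
cmp $t6, 6  (cmp 10,6)
bne L0: taken
after add $t5, $t5, $t6: $t5=15+10=25
after sub $t6, $t6, 1: $t6=10-1=9
cmp $t6, 6  (cmp 9,6)
bne L0: taken
after add $t5, $t5, $t6: $t5=25+9=34
after sub $t6, $t6, 1: $t6=9-1=8
cmp $t6, 6  (cmp 8,6)
bne L0: taken
after add $t5, $t5, $t6: $t5=34+8=42
after sub $t6, $t6, 1: $t6=8-1=7
cmp $t6, 6  (cmp 7,6)
bne L0: taken
after add $t5, $t5, $t6: $t5=42+7=49
after sub $t6, $t6, 1: $t6=7-1=6
cmp $t6, 6  (cmp 6,6)
bne L0: not taken
after mul $t5, $t5, $t0: $t5=49*5=245
halt.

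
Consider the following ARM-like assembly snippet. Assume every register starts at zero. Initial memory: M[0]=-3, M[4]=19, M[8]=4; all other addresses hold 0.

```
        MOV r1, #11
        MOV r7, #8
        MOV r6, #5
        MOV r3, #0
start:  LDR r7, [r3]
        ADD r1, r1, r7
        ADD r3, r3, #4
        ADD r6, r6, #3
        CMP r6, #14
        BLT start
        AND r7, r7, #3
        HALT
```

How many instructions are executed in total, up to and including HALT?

24

after MOV r1, #11: r1=11
after MOV r7, #8: r7=8
after MOV r6, #5: r6=5
after MOV r3, #0: r3=0
after LDR r7, [r3]: r7=M[0]=-3
after ADD r1, r1, r7: r1=11+(-3)=8
after ADD r3, r3, #4: r3=0+4=4
after ADD r6, r6, #3: r6=5+3=8
CMP r6, #14  (cmp 8,14)
BLT start: taken
after LDR r7, [r3]: r7=M[4]=19
after ADD r1, r1, r7: r1=8+19=27
after ADD r3, r3, #4: r3=4+4=8
after ADD r6, r6, #3: r6=8+3=11
CMP r6, #14  (cmp 11,14)
BLT start: taken
after LDR r7, [r3]: r7=M[8]=4
after ADD r1, r1, r7: r1=27+4=31
after ADD r3, r3, #4: r3=8+4=12
after ADD r6, r6, #3: r6=11+3=14
CMP r6, #14  (cmp 14,14)
BLT start: not taken
after AND r7, r7, #3: r7=4&3=0
halt.
Total executed instructions: 24.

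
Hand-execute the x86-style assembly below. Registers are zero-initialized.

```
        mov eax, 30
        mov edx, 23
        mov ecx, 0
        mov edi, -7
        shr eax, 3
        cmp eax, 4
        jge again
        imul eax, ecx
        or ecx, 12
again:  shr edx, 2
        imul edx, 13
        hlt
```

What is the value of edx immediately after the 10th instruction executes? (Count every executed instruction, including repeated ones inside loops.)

after mov eax, 30: eax=30
after mov edx, 23: edx=23
after mov ecx, 0: ecx=0
after mov edi, -7: edi=-7
after shr eax, 3: eax=30>>3=3
cmp eax, 4  (cmp 3,4)
jge again: not taken
after imul eax, ecx: eax=3*0=0
after or ecx, 12: ecx=0|12=12
after shr edx, 2: edx=23>>2=5
After step 10: edx = 5.

5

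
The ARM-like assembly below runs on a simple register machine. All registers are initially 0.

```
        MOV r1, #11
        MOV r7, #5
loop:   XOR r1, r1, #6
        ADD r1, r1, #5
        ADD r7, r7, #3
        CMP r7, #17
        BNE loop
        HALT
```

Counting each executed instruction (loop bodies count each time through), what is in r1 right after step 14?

MOV r1, #11 → r1=11
MOV r7, #5 → r7=5
XOR r1, r1, #6 → r1=11^6=13
ADD r1, r1, #5 → r1=13+5=18
ADD r7, r7, #3 → r7=5+3=8
CMP r7, #17  (cmp 8,17)
BNE loop: taken
XOR r1, r1, #6 → r1=18^6=20
ADD r1, r1, #5 → r1=20+5=25
ADD r7, r7, #3 → r7=8+3=11
CMP r7, #17  (cmp 11,17)
BNE loop: taken
XOR r1, r1, #6 → r1=25^6=31
ADD r1, r1, #5 → r1=31+5=36
After step 14: r1 = 36.

36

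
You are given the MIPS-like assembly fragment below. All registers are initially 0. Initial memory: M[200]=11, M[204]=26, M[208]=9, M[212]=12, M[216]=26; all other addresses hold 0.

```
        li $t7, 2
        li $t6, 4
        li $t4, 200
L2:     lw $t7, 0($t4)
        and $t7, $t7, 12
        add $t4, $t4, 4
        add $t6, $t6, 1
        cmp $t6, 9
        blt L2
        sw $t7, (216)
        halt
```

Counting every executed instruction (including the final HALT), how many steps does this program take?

35

li $t7, 2 → $t7=2
li $t6, 4 → $t6=4
li $t4, 200 → $t4=200
lw $t7, 0($t4) → $t7=M[200]=11
and $t7, $t7, 12 → $t7=11&12=8
add $t4, $t4, 4 → $t4=200+4=204
add $t6, $t6, 1 → $t6=4+1=5
cmp $t6, 9  (cmp 5,9)
blt L2: taken
lw $t7, 0($t4) → $t7=M[204]=26
and $t7, $t7, 12 → $t7=26&12=8
add $t4, $t4, 4 → $t4=204+4=208
add $t6, $t6, 1 → $t6=5+1=6
cmp $t6, 9  (cmp 6,9)
blt L2: taken
lw $t7, 0($t4) → $t7=M[208]=9
and $t7, $t7, 12 → $t7=9&12=8
add $t4, $t4, 4 → $t4=208+4=212
add $t6, $t6, 1 → $t6=6+1=7
cmp $t6, 9  (cmp 7,9)
blt L2: taken
lw $t7, 0($t4) → $t7=M[212]=12
and $t7, $t7, 12 → $t7=12&12=12
add $t4, $t4, 4 → $t4=212+4=216
add $t6, $t6, 1 → $t6=7+1=8
cmp $t6, 9  (cmp 8,9)
blt L2: taken
lw $t7, 0($t4) → $t7=M[216]=26
and $t7, $t7, 12 → $t7=26&12=8
add $t4, $t4, 4 → $t4=216+4=220
add $t6, $t6, 1 → $t6=8+1=9
cmp $t6, 9  (cmp 9,9)
blt L2: not taken
sw $t7, (216) → M[216]=8
halt.
Total executed instructions: 35.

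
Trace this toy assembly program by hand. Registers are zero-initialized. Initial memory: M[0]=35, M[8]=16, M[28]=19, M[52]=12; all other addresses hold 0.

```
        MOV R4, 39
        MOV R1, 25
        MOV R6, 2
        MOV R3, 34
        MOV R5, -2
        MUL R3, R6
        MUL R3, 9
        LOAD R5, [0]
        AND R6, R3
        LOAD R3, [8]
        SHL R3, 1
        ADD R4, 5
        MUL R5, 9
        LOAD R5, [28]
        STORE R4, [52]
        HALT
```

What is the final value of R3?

MOV R4, 39 → R4=39
MOV R1, 25 → R1=25
MOV R6, 2 → R6=2
MOV R3, 34 → R3=34
MOV R5, -2 → R5=-2
MUL R3, R6 → R3=34*2=68
MUL R3, 9 → R3=68*9=612
LOAD R5, [0] → R5=M[0]=35
AND R6, R3 → R6=2&612=0
LOAD R3, [8] → R3=M[8]=16
SHL R3, 1 → R3=16<<1=32
ADD R4, 5 → R4=39+5=44
MUL R5, 9 → R5=35*9=315
LOAD R5, [28] → R5=M[28]=19
STORE R4, [52] → M[52]=44
halt.

32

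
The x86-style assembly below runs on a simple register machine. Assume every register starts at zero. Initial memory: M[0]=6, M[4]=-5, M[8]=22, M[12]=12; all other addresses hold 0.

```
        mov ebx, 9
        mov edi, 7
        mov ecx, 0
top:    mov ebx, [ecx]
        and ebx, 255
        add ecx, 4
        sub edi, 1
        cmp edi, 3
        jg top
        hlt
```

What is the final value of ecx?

16

ebx=9
edi=7
ecx=0
ebx=M[0]=6
ebx=6&255=6
ecx=0+4=4
edi=7-1=6
cmp edi, 3  (cmp 6,3)
jg top: taken
ebx=M[4]=-5
ebx=(-5)&255=251
ecx=4+4=8
edi=6-1=5
cmp edi, 3  (cmp 5,3)
jg top: taken
ebx=M[8]=22
ebx=22&255=22
ecx=8+4=12
edi=5-1=4
cmp edi, 3  (cmp 4,3)
jg top: taken
ebx=M[12]=12
ebx=12&255=12
ecx=12+4=16
edi=4-1=3
cmp edi, 3  (cmp 3,3)
jg top: not taken
halt.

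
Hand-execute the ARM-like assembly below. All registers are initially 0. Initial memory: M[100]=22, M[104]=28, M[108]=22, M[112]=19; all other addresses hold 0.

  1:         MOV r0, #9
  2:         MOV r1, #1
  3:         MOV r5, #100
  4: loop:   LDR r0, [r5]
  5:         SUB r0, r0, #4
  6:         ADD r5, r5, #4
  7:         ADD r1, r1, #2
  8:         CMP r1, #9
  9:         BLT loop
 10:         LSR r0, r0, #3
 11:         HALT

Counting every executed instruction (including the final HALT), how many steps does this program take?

29

r0=9
r1=1
r5=100
r0=M[100]=22
r0=22-4=18
r5=100+4=104
r1=1+2=3
CMP r1, #9  (cmp 3,9)
BLT loop: taken
r0=M[104]=28
r0=28-4=24
r5=104+4=108
r1=3+2=5
CMP r1, #9  (cmp 5,9)
BLT loop: taken
r0=M[108]=22
r0=22-4=18
r5=108+4=112
r1=5+2=7
CMP r1, #9  (cmp 7,9)
BLT loop: taken
r0=M[112]=19
r0=19-4=15
r5=112+4=116
r1=7+2=9
CMP r1, #9  (cmp 9,9)
BLT loop: not taken
r0=15>>3=1
halt.
Total executed instructions: 29.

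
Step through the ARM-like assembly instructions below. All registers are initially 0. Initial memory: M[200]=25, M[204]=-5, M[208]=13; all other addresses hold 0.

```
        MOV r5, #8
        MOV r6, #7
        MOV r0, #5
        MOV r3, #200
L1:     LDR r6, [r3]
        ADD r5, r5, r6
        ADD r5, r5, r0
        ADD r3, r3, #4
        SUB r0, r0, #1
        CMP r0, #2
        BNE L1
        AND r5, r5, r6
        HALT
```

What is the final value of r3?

MOV r5, #8 → r5=8
MOV r6, #7 → r6=7
MOV r0, #5 → r0=5
MOV r3, #200 → r3=200
LDR r6, [r3] → r6=M[200]=25
ADD r5, r5, r6 → r5=8+25=33
ADD r5, r5, r0 → r5=33+5=38
ADD r3, r3, #4 → r3=200+4=204
SUB r0, r0, #1 → r0=5-1=4
CMP r0, #2  (cmp 4,2)
BNE L1: taken
LDR r6, [r3] → r6=M[204]=-5
ADD r5, r5, r6 → r5=38+(-5)=33
ADD r5, r5, r0 → r5=33+4=37
ADD r3, r3, #4 → r3=204+4=208
SUB r0, r0, #1 → r0=4-1=3
CMP r0, #2  (cmp 3,2)
BNE L1: taken
LDR r6, [r3] → r6=M[208]=13
ADD r5, r5, r6 → r5=37+13=50
ADD r5, r5, r0 → r5=50+3=53
ADD r3, r3, #4 → r3=208+4=212
SUB r0, r0, #1 → r0=3-1=2
CMP r0, #2  (cmp 2,2)
BNE L1: not taken
AND r5, r5, r6 → r5=53&13=5
halt.

212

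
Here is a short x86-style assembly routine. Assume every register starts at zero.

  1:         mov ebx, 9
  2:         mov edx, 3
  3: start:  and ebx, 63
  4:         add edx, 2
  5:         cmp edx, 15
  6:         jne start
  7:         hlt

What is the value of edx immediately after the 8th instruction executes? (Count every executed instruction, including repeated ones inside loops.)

ebx=9
edx=3
ebx=9&63=9
edx=3+2=5
cmp edx, 15  (cmp 5,15)
jne start: taken
ebx=9&63=9
edx=5+2=7
After step 8: edx = 7.

7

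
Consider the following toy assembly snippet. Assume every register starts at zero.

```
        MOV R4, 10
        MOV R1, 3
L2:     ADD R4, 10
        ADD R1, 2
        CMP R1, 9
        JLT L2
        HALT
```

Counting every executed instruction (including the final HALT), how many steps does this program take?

15

R4=10
R1=3
R4=10+10=20
R1=3+2=5
CMP R1, 9  (cmp 5,9)
JLT L2: taken
R4=20+10=30
R1=5+2=7
CMP R1, 9  (cmp 7,9)
JLT L2: taken
R4=30+10=40
R1=7+2=9
CMP R1, 9  (cmp 9,9)
JLT L2: not taken
halt.
Total executed instructions: 15.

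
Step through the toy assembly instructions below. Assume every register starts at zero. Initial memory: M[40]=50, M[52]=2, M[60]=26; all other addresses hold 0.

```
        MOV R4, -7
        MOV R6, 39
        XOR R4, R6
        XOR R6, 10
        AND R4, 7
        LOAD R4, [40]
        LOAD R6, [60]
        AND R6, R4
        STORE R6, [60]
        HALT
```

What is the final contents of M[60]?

18

R4=-7
R6=39
R4=(-7)^39=-34
R6=39^10=45
R4=(-34)&7=6
R4=M[40]=50
R6=M[60]=26
R6=26&50=18
STORE R6, [60] → M[60]=18
halt.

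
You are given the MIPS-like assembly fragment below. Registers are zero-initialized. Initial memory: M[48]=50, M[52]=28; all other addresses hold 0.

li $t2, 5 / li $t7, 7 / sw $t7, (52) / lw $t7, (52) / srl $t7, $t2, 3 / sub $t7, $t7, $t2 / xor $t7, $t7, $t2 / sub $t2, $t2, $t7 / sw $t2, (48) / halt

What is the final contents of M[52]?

7

$t2=5
$t7=7
sw $t7, (52) → M[52]=7
$t7=M[52]=7
$t7=5>>3=0
$t7=0-5=-5
$t7=(-5)^5=-2
$t2=5-(-2)=7
sw $t2, (48) → M[48]=7
halt.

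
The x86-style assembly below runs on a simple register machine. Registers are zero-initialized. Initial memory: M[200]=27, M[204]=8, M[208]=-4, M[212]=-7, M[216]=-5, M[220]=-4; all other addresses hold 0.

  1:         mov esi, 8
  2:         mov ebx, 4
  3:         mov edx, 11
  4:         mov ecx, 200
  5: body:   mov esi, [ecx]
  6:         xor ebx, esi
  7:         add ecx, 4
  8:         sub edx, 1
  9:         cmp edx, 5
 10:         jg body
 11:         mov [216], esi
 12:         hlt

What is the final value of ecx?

224

esi=8
ebx=4
edx=11
ecx=200
esi=M[200]=27
ebx=4^27=31
ecx=200+4=204
edx=11-1=10
cmp edx, 5  (cmp 10,5)
jg body: taken
esi=M[204]=8
ebx=31^8=23
ecx=204+4=208
edx=10-1=9
cmp edx, 5  (cmp 9,5)
jg body: taken
esi=M[208]=-4
ebx=23^(-4)=-21
ecx=208+4=212
edx=9-1=8
cmp edx, 5  (cmp 8,5)
jg body: taken
esi=M[212]=-7
ebx=(-21)^(-7)=18
ecx=212+4=216
edx=8-1=7
cmp edx, 5  (cmp 7,5)
jg body: taken
esi=M[216]=-5
ebx=18^(-5)=-23
ecx=216+4=220
edx=7-1=6
cmp edx, 5  (cmp 6,5)
jg body: taken
esi=M[220]=-4
ebx=(-23)^(-4)=21
ecx=220+4=224
edx=6-1=5
cmp edx, 5  (cmp 5,5)
jg body: not taken
mov [216], esi → M[216]=-4
halt.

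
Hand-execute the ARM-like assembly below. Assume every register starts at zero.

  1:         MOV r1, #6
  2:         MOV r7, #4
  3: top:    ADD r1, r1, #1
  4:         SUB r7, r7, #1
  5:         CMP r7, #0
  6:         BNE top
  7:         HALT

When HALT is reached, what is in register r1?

10

after MOV r1, #6: r1=6
after MOV r7, #4: r7=4
after ADD r1, r1, #1: r1=6+1=7
after SUB r7, r7, #1: r7=4-1=3
CMP r7, #0  (cmp 3,0)
BNE top: taken
after ADD r1, r1, #1: r1=7+1=8
after SUB r7, r7, #1: r7=3-1=2
CMP r7, #0  (cmp 2,0)
BNE top: taken
after ADD r1, r1, #1: r1=8+1=9
after SUB r7, r7, #1: r7=2-1=1
CMP r7, #0  (cmp 1,0)
BNE top: taken
after ADD r1, r1, #1: r1=9+1=10
after SUB r7, r7, #1: r7=1-1=0
CMP r7, #0  (cmp 0,0)
BNE top: not taken
halt.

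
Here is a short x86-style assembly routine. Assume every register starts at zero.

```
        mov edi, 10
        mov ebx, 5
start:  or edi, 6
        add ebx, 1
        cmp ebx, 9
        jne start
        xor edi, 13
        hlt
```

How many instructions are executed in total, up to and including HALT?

after mov edi, 10: edi=10
after mov ebx, 5: ebx=5
after or edi, 6: edi=10|6=14
after add ebx, 1: ebx=5+1=6
cmp ebx, 9  (cmp 6,9)
jne start: taken
after or edi, 6: edi=14|6=14
after add ebx, 1: ebx=6+1=7
cmp ebx, 9  (cmp 7,9)
jne start: taken
after or edi, 6: edi=14|6=14
after add ebx, 1: ebx=7+1=8
cmp ebx, 9  (cmp 8,9)
jne start: taken
after or edi, 6: edi=14|6=14
after add ebx, 1: ebx=8+1=9
cmp ebx, 9  (cmp 9,9)
jne start: not taken
after xor edi, 13: edi=14^13=3
halt.
Total executed instructions: 20.

20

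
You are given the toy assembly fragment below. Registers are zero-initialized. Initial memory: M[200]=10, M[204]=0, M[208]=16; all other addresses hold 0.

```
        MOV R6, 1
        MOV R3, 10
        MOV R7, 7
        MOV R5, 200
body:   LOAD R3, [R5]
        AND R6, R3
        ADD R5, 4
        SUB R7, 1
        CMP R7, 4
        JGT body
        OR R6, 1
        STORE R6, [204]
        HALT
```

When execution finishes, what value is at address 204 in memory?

R6=1
R3=10
R7=7
R5=200
R3=M[200]=10
R6=1&10=0
R5=200+4=204
R7=7-1=6
CMP R7, 4  (cmp 6,4)
JGT body: taken
R3=M[204]=0
R6=0&0=0
R5=204+4=208
R7=6-1=5
CMP R7, 4  (cmp 5,4)
JGT body: taken
R3=M[208]=16
R6=0&16=0
R5=208+4=212
R7=5-1=4
CMP R7, 4  (cmp 4,4)
JGT body: not taken
R6=0|1=1
STORE R6, [204] → M[204]=1
halt.

1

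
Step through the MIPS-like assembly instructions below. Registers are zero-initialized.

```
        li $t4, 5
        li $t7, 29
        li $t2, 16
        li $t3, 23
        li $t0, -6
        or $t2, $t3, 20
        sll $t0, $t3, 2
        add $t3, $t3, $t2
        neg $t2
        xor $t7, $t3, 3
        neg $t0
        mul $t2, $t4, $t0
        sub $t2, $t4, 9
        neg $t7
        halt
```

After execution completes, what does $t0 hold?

$t4=5
$t7=29
$t2=16
$t3=23
$t0=-6
$t2=23|20=23
$t0=23<<2=92
$t3=23+23=46
$t2=-(23)=-23
$t7=46^3=45
$t0=-(92)=-92
$t2=5*(-92)=-460
$t2=5-9=-4
$t7=-(45)=-45
halt.

-92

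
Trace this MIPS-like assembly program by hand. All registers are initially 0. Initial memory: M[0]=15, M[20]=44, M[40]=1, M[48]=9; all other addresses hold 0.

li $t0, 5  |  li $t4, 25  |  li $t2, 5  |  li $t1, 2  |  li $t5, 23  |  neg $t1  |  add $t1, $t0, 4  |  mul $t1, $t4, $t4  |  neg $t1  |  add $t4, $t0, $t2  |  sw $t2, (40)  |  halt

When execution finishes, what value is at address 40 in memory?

5

li $t0, 5 → $t0=5
li $t4, 25 → $t4=25
li $t2, 5 → $t2=5
li $t1, 2 → $t1=2
li $t5, 23 → $t5=23
neg $t1 → $t1=-(2)=-2
add $t1, $t0, 4 → $t1=5+4=9
mul $t1, $t4, $t4 → $t1=25*25=625
neg $t1 → $t1=-(625)=-625
add $t4, $t0, $t2 → $t4=5+5=10
sw $t2, (40) → M[40]=5
halt.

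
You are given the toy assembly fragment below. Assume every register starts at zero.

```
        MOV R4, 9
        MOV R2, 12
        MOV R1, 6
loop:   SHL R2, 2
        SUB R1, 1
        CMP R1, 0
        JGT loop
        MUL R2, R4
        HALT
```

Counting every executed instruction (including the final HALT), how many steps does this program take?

29

MOV R4, 9 → R4=9
MOV R2, 12 → R2=12
MOV R1, 6 → R1=6
SHL R2, 2 → R2=12<<2=48
SUB R1, 1 → R1=6-1=5
CMP R1, 0  (cmp 5,0)
JGT loop: taken
SHL R2, 2 → R2=48<<2=192
SUB R1, 1 → R1=5-1=4
CMP R1, 0  (cmp 4,0)
JGT loop: taken
SHL R2, 2 → R2=192<<2=768
SUB R1, 1 → R1=4-1=3
CMP R1, 0  (cmp 3,0)
JGT loop: taken
SHL R2, 2 → R2=768<<2=3072
SUB R1, 1 → R1=3-1=2
CMP R1, 0  (cmp 2,0)
JGT loop: taken
SHL R2, 2 → R2=3072<<2=12288
SUB R1, 1 → R1=2-1=1
CMP R1, 0  (cmp 1,0)
JGT loop: taken
SHL R2, 2 → R2=12288<<2=49152
SUB R1, 1 → R1=1-1=0
CMP R1, 0  (cmp 0,0)
JGT loop: not taken
MUL R2, R4 → R2=49152*9=442368
halt.
Total executed instructions: 29.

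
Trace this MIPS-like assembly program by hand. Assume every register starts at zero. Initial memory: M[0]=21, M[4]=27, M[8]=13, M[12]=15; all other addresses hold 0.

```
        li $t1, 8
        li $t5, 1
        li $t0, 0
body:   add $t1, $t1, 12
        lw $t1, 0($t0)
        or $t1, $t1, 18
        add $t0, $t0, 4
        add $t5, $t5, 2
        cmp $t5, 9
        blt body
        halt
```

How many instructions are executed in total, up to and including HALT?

after li $t1, 8: $t1=8
after li $t5, 1: $t5=1
after li $t0, 0: $t0=0
after add $t1, $t1, 12: $t1=8+12=20
after lw $t1, 0($t0): $t1=M[0]=21
after or $t1, $t1, 18: $t1=21|18=23
after add $t0, $t0, 4: $t0=0+4=4
after add $t5, $t5, 2: $t5=1+2=3
cmp $t5, 9  (cmp 3,9)
blt body: taken
after add $t1, $t1, 12: $t1=23+12=35
after lw $t1, 0($t0): $t1=M[4]=27
after or $t1, $t1, 18: $t1=27|18=27
after add $t0, $t0, 4: $t0=4+4=8
after add $t5, $t5, 2: $t5=3+2=5
cmp $t5, 9  (cmp 5,9)
blt body: taken
after add $t1, $t1, 12: $t1=27+12=39
after lw $t1, 0($t0): $t1=M[8]=13
after or $t1, $t1, 18: $t1=13|18=31
after add $t0, $t0, 4: $t0=8+4=12
after add $t5, $t5, 2: $t5=5+2=7
cmp $t5, 9  (cmp 7,9)
blt body: taken
after add $t1, $t1, 12: $t1=31+12=43
after lw $t1, 0($t0): $t1=M[12]=15
after or $t1, $t1, 18: $t1=15|18=31
after add $t0, $t0, 4: $t0=12+4=16
after add $t5, $t5, 2: $t5=7+2=9
cmp $t5, 9  (cmp 9,9)
blt body: not taken
halt.
Total executed instructions: 32.

32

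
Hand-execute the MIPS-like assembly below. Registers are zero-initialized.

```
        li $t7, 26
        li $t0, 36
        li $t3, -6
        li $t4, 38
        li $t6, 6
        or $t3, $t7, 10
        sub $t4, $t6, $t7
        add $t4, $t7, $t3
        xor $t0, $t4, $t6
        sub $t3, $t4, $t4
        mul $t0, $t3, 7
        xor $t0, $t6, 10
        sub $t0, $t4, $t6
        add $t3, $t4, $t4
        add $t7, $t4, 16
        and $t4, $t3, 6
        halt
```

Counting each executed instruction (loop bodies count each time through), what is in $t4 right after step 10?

52

li $t7, 26 → $t7=26
li $t0, 36 → $t0=36
li $t3, -6 → $t3=-6
li $t4, 38 → $t4=38
li $t6, 6 → $t6=6
or $t3, $t7, 10 → $t3=26|10=26
sub $t4, $t6, $t7 → $t4=6-26=-20
add $t4, $t7, $t3 → $t4=26+26=52
xor $t0, $t4, $t6 → $t0=52^6=50
sub $t3, $t4, $t4 → $t3=52-52=0
After step 10: $t4 = 52.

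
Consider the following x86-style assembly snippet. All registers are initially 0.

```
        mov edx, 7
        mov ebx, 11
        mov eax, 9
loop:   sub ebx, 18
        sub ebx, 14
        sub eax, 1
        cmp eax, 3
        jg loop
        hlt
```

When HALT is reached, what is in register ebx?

mov edx, 7 → edx=7
mov ebx, 11 → ebx=11
mov eax, 9 → eax=9
sub ebx, 18 → ebx=11-18=-7
sub ebx, 14 → ebx=(-7)-14=-21
sub eax, 1 → eax=9-1=8
cmp eax, 3  (cmp 8,3)
jg loop: taken
sub ebx, 18 → ebx=(-21)-18=-39
sub ebx, 14 → ebx=(-39)-14=-53
sub eax, 1 → eax=8-1=7
cmp eax, 3  (cmp 7,3)
jg loop: taken
sub ebx, 18 → ebx=(-53)-18=-71
sub ebx, 14 → ebx=(-71)-14=-85
sub eax, 1 → eax=7-1=6
cmp eax, 3  (cmp 6,3)
jg loop: taken
sub ebx, 18 → ebx=(-85)-18=-103
sub ebx, 14 → ebx=(-103)-14=-117
sub eax, 1 → eax=6-1=5
cmp eax, 3  (cmp 5,3)
jg loop: taken
sub ebx, 18 → ebx=(-117)-18=-135
sub ebx, 14 → ebx=(-135)-14=-149
sub eax, 1 → eax=5-1=4
cmp eax, 3  (cmp 4,3)
jg loop: taken
sub ebx, 18 → ebx=(-149)-18=-167
sub ebx, 14 → ebx=(-167)-14=-181
sub eax, 1 → eax=4-1=3
cmp eax, 3  (cmp 3,3)
jg loop: not taken
halt.

-181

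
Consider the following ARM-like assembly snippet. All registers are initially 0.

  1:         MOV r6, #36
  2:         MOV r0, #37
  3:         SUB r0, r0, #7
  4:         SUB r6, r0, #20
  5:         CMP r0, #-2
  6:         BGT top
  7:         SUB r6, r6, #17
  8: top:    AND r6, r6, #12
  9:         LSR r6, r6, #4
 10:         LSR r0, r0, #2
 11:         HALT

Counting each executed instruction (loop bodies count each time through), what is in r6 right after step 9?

after MOV r6, #36: r6=36
after MOV r0, #37: r0=37
after SUB r0, r0, #7: r0=37-7=30
after SUB r6, r0, #20: r6=30-20=10
CMP r0, #-2  (cmp 30,-2)
BGT top: taken
after AND r6, r6, #12: r6=10&12=8
after LSR r6, r6, #4: r6=8>>4=0
after LSR r0, r0, #2: r0=30>>2=7
After step 9: r6 = 0.

0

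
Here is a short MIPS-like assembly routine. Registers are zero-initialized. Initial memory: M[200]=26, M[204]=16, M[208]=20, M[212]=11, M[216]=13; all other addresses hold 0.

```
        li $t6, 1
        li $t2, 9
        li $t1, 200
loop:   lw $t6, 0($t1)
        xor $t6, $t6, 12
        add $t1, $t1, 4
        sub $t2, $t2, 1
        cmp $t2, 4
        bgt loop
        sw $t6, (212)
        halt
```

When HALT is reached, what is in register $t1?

$t6=1
$t2=9
$t1=200
$t6=M[200]=26
$t6=26^12=22
$t1=200+4=204
$t2=9-1=8
cmp $t2, 4  (cmp 8,4)
bgt loop: taken
$t6=M[204]=16
$t6=16^12=28
$t1=204+4=208
$t2=8-1=7
cmp $t2, 4  (cmp 7,4)
bgt loop: taken
$t6=M[208]=20
$t6=20^12=24
$t1=208+4=212
$t2=7-1=6
cmp $t2, 4  (cmp 6,4)
bgt loop: taken
$t6=M[212]=11
$t6=11^12=7
$t1=212+4=216
$t2=6-1=5
cmp $t2, 4  (cmp 5,4)
bgt loop: taken
$t6=M[216]=13
$t6=13^12=1
$t1=216+4=220
$t2=5-1=4
cmp $t2, 4  (cmp 4,4)
bgt loop: not taken
sw $t6, (212) → M[212]=1
halt.

220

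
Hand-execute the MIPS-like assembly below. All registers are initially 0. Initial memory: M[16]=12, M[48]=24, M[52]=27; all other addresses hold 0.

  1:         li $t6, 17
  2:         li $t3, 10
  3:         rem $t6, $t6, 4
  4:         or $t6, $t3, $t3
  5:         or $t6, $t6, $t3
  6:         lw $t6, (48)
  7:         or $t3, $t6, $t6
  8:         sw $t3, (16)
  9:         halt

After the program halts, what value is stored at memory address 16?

24

li $t6, 17 → $t6=17
li $t3, 10 → $t3=10
rem $t6, $t6, 4 → $t6=17%4=1
or $t6, $t3, $t3 → $t6=10|10=10
or $t6, $t6, $t3 → $t6=10|10=10
lw $t6, (48) → $t6=M[48]=24
or $t3, $t6, $t6 → $t3=24|24=24
sw $t3, (16) → M[16]=24
halt.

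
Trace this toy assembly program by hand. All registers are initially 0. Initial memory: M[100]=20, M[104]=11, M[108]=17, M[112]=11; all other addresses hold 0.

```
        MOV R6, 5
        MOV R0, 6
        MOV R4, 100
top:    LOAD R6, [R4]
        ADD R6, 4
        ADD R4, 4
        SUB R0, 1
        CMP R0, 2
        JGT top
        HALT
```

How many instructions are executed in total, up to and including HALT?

28

after MOV R6, 5: R6=5
after MOV R0, 6: R0=6
after MOV R4, 100: R4=100
after LOAD R6, [R4]: R6=M[100]=20
after ADD R6, 4: R6=20+4=24
after ADD R4, 4: R4=100+4=104
after SUB R0, 1: R0=6-1=5
CMP R0, 2  (cmp 5,2)
JGT top: taken
after LOAD R6, [R4]: R6=M[104]=11
after ADD R6, 4: R6=11+4=15
after ADD R4, 4: R4=104+4=108
after SUB R0, 1: R0=5-1=4
CMP R0, 2  (cmp 4,2)
JGT top: taken
after LOAD R6, [R4]: R6=M[108]=17
after ADD R6, 4: R6=17+4=21
after ADD R4, 4: R4=108+4=112
after SUB R0, 1: R0=4-1=3
CMP R0, 2  (cmp 3,2)
JGT top: taken
after LOAD R6, [R4]: R6=M[112]=11
after ADD R6, 4: R6=11+4=15
after ADD R4, 4: R4=112+4=116
after SUB R0, 1: R0=3-1=2
CMP R0, 2  (cmp 2,2)
JGT top: not taken
halt.
Total executed instructions: 28.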